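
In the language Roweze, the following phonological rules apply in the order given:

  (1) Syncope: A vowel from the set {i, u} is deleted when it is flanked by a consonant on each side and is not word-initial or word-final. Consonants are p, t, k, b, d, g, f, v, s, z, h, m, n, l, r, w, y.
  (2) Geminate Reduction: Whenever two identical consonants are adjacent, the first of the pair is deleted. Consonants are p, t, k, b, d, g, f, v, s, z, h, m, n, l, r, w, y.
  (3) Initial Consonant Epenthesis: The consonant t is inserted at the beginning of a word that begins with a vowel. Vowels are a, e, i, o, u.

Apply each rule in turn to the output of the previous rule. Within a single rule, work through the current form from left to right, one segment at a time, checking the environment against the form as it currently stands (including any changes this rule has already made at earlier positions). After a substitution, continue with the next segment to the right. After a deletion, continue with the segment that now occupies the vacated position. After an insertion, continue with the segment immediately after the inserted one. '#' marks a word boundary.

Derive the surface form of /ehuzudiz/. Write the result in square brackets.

(1) Syncope: [ehuzudiz] → [ehzdz]
(2) Geminate Reduction: no change — [ehzdz]
(3) Initial Consonant Epenthesis: [ehzdz] → [tehzdz]

[tehzdz]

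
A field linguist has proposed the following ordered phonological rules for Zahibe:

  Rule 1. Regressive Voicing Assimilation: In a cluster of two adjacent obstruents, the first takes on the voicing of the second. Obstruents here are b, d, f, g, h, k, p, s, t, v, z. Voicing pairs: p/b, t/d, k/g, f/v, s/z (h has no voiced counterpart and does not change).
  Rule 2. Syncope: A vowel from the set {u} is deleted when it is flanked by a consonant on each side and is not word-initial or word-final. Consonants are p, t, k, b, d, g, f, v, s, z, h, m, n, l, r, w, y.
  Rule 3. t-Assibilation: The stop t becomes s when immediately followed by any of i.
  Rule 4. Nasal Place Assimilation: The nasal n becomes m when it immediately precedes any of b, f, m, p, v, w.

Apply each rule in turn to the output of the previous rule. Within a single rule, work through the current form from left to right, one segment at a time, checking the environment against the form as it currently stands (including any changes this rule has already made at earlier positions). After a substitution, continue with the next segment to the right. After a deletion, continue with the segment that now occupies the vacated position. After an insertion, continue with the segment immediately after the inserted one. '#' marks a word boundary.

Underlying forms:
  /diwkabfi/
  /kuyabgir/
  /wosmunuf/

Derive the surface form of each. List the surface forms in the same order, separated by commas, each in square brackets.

/diwkabfi/:
  Rule 1 Regressive Voicing Assimilation: [diwkabfi] → [diwkapfi]
  Rule 2 Syncope: no change — [diwkapfi]
  Rule 3 t-Assibilation: no change — [diwkapfi]
  Rule 4 Nasal Place Assimilation: no change — [diwkapfi]
/kuyabgir/:
  Rule 1 Regressive Voicing Assimilation: no change — [kuyabgir]
  Rule 2 Syncope: [kuyabgir] → [kyabgir]
  Rule 3 t-Assibilation: no change — [kyabgir]
  Rule 4 Nasal Place Assimilation: no change — [kyabgir]
/wosmunuf/:
  Rule 1 Regressive Voicing Assimilation: no change — [wosmunuf]
  Rule 2 Syncope: [wosmunuf] → [wosmnf]
  Rule 3 t-Assibilation: no change — [wosmnf]
  Rule 4 Nasal Place Assimilation: [wosmnf] → [wosmmf]

[diwkapfi], [kyabgir], [wosmmf]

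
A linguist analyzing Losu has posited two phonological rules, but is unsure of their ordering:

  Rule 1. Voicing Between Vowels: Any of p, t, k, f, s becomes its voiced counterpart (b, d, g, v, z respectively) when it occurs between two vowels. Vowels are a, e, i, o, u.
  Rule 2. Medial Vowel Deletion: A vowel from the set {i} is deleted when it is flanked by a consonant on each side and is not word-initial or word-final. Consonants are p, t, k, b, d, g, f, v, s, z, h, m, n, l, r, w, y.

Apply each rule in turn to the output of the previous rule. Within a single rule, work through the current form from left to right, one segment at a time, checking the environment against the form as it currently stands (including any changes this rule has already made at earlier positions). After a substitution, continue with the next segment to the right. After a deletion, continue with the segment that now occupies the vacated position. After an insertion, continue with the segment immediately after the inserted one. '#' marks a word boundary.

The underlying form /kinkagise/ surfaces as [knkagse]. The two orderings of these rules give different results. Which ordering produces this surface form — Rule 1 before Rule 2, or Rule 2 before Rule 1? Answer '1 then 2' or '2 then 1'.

Order 1 then 2:
  1 Voicing Between Vowels: [kinkagise] → [kinkagize]
  2 Medial Vowel Deletion: [kinkagize] → [knkagze]
  result: [knkagze]
Order 2 then 1:
  2 Medial Vowel Deletion: [kinkagise] → [knkagse]
  1 Voicing Between Vowels: no change — [knkagse]
  result: [knkagse]

2 then 1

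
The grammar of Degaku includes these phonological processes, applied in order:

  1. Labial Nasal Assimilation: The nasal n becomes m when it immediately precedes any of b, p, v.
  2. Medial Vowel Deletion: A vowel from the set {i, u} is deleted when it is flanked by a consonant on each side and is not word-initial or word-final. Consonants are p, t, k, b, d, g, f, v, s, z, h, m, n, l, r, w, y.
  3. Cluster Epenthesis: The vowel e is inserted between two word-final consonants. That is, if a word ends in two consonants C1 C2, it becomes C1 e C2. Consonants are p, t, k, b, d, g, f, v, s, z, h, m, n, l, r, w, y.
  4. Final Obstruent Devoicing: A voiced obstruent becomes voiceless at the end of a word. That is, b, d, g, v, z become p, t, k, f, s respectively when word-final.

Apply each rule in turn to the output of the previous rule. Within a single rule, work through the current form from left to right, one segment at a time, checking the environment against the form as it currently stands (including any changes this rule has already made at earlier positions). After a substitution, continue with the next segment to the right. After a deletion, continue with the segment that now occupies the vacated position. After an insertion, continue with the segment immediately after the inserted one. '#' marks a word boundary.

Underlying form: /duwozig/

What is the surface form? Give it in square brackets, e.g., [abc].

[dwozek]

1 Labial Nasal Assimilation: no change — [duwozig]
2 Medial Vowel Deletion: [duwozig] → [dwozg]
3 Cluster Epenthesis: [dwozg] → [dwozeg]
4 Final Obstruent Devoicing: [dwozeg] → [dwozek]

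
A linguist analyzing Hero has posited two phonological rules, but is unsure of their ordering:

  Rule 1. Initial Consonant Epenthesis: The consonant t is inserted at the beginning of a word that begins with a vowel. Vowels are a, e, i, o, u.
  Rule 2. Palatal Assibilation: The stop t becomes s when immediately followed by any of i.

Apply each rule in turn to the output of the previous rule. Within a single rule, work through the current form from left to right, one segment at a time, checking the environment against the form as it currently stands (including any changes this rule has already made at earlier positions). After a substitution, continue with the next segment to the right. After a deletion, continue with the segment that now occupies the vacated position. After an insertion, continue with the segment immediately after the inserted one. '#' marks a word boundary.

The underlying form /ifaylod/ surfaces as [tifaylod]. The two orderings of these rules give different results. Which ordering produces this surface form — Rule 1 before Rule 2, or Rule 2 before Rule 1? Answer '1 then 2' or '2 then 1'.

Order 1 then 2:
  1 Initial Consonant Epenthesis: [ifaylod] → [tifaylod]
  2 Palatal Assibilation: [tifaylod] → [sifaylod]
  result: [sifaylod]
Order 2 then 1:
  2 Palatal Assibilation: no change — [ifaylod]
  1 Initial Consonant Epenthesis: [ifaylod] → [tifaylod]
  result: [tifaylod]

2 then 1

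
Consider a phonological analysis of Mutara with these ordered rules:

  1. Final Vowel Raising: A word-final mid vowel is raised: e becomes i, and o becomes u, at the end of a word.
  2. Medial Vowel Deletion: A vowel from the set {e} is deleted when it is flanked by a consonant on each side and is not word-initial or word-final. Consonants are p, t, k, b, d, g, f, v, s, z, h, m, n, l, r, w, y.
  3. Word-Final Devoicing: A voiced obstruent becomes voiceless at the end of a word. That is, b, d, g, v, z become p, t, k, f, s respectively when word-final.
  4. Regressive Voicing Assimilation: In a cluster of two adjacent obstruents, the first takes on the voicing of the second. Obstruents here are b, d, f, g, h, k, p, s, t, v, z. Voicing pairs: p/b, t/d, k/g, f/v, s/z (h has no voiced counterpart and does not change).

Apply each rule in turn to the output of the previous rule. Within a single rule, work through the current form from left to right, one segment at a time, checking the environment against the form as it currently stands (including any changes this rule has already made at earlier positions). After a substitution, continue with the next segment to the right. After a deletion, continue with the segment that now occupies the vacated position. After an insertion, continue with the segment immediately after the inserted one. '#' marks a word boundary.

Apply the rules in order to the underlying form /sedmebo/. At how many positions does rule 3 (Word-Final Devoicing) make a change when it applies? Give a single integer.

0

1 Final Vowel Raising: [sedmebo] → [sedmebu]
2 Medial Vowel Deletion: [sedmebu] → [sdmbu]
3 Word-Final Devoicing: no change — [sdmbu]
4 Regressive Voicing Assimilation: [sdmbu] → [zdmbu]
Rule 3 changed 0 position(s).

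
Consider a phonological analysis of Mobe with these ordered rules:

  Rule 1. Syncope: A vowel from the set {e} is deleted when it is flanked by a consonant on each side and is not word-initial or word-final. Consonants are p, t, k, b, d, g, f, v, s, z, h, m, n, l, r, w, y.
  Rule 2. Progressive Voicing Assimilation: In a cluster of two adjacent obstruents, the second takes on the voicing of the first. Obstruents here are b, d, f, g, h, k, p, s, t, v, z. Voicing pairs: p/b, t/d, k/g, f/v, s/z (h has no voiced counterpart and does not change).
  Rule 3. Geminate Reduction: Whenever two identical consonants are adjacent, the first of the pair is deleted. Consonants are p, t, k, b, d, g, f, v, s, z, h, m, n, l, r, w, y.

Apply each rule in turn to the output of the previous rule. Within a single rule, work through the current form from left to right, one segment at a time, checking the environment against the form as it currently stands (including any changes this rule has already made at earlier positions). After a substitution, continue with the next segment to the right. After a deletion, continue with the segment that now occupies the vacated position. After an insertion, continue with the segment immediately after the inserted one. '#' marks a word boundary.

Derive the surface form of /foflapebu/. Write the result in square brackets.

Rule 1 Syncope: [foflapebu] → [foflapbu]
Rule 2 Progressive Voicing Assimilation: [foflapbu] → [foflappu]
Rule 3 Geminate Reduction: [foflappu] → [foflapu]

[foflapu]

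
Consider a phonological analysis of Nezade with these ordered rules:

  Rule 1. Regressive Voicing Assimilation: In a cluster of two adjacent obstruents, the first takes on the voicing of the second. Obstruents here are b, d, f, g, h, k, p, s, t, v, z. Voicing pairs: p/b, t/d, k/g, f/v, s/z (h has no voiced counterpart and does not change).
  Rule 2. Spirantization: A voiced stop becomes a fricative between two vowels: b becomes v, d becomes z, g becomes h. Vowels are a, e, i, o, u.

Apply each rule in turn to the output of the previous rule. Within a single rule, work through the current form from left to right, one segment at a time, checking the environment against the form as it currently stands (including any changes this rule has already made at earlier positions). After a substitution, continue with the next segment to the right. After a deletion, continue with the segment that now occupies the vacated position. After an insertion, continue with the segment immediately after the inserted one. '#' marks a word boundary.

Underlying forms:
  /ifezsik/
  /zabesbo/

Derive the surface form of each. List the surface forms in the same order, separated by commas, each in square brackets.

/ifezsik/:
  Rule 1 Regressive Voicing Assimilation: [ifezsik] → [ifessik]
  Rule 2 Spirantization: no change — [ifessik]
/zabesbo/:
  Rule 1 Regressive Voicing Assimilation: [zabesbo] → [zabezbo]
  Rule 2 Spirantization: [zabezbo] → [zavezbo]

[ifessik], [zavezbo]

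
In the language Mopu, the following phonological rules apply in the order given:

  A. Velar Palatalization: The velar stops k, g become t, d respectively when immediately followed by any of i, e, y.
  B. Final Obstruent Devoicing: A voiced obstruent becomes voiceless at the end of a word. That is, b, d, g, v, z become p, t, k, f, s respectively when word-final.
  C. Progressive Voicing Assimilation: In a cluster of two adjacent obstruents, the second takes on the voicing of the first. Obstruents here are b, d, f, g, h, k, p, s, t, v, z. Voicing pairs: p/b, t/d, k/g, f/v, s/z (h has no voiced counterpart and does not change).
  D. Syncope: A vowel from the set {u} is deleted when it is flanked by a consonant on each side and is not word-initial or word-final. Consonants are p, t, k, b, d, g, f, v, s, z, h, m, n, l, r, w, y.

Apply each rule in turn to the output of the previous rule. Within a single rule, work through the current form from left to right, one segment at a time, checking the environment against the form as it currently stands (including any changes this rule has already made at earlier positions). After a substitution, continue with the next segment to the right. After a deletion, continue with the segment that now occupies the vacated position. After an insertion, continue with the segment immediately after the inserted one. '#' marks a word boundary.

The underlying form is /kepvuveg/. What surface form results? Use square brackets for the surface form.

A Velar Palatalization: [kepvuveg] → [tepvuveg]
B Final Obstruent Devoicing: [tepvuveg] → [tepvuvek]
C Progressive Voicing Assimilation: [tepvuvek] → [tepfuvek]
D Syncope: [tepfuvek] → [tepfvek]

[tepfvek]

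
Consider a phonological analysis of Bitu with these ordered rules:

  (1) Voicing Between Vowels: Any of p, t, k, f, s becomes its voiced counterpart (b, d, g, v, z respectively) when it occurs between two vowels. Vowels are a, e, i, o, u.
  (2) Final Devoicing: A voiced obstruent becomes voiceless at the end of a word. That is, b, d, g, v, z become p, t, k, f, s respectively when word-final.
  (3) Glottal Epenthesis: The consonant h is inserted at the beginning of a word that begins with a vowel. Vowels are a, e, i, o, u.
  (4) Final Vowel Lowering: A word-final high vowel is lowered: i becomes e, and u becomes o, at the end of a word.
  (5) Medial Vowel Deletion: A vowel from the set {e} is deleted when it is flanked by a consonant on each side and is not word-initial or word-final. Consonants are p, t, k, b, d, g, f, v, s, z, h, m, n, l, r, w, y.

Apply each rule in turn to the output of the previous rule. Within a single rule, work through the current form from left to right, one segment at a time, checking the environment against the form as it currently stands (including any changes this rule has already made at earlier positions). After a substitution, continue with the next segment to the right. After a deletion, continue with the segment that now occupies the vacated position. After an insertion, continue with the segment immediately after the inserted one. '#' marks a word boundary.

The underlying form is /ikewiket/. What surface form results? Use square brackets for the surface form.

(1) Voicing Between Vowels: [ikewiket] → [igewiget]
(2) Final Devoicing: no change — [igewiget]
(3) Glottal Epenthesis: [igewiget] → [higewiget]
(4) Final Vowel Lowering: no change — [higewiget]
(5) Medial Vowel Deletion: [higewiget] → [higwigt]

[higwigt]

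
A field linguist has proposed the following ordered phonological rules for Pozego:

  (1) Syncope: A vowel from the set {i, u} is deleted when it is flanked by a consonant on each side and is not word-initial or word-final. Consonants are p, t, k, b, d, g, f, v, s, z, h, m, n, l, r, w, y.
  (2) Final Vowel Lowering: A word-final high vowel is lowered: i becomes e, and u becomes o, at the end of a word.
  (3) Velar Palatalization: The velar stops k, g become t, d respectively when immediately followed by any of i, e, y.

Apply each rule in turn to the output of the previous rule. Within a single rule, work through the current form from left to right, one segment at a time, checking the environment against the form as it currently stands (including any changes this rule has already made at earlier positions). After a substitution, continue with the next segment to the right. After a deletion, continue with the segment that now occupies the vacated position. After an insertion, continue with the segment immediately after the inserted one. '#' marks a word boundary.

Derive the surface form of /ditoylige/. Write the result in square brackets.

(1) Syncope: [ditoylige] → [dtoylge]
(2) Final Vowel Lowering: no change — [dtoylge]
(3) Velar Palatalization: [dtoylge] → [dtoylde]

[dtoylde]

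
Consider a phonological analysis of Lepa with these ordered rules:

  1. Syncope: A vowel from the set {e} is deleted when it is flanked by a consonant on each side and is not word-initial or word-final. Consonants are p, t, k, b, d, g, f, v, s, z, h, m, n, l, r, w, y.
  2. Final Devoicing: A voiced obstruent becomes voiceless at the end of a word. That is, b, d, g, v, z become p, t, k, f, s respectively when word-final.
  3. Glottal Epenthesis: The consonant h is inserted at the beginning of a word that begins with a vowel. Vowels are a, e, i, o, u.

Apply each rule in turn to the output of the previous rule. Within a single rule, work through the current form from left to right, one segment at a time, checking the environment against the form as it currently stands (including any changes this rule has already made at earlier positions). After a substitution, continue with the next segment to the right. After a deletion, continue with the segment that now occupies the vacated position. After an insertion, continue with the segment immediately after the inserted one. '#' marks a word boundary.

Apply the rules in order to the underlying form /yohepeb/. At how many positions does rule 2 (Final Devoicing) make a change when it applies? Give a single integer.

1 Syncope: [yohepeb] → [yohpb]
2 Final Devoicing: [yohpb] → [yohpp]
3 Glottal Epenthesis: no change — [yohpp]
Rule 2 changed 1 position(s).

1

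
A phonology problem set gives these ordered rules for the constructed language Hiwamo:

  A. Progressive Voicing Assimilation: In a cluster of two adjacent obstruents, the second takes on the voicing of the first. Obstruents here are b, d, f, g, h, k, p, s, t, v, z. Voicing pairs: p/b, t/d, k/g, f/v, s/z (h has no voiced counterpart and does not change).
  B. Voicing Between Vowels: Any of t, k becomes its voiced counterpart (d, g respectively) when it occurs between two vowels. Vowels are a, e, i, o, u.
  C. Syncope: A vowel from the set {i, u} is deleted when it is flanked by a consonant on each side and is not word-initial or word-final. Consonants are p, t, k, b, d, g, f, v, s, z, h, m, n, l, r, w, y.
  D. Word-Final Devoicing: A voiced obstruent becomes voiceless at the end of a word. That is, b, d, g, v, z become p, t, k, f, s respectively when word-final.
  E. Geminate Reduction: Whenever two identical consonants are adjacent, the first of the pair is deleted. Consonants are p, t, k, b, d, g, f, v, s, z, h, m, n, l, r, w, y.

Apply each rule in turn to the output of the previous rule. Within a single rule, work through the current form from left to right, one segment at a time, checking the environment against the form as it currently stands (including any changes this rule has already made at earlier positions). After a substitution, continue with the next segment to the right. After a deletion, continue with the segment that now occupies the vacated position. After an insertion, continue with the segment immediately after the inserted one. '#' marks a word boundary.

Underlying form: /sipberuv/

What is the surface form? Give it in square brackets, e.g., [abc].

A Progressive Voicing Assimilation: [sipberuv] → [sipperuv]
B Voicing Between Vowels: no change — [sipperuv]
C Syncope: [sipperuv] → [spperv]
D Word-Final Devoicing: [spperv] → [spperf]
E Geminate Reduction: [spperf] → [sperf]

[sperf]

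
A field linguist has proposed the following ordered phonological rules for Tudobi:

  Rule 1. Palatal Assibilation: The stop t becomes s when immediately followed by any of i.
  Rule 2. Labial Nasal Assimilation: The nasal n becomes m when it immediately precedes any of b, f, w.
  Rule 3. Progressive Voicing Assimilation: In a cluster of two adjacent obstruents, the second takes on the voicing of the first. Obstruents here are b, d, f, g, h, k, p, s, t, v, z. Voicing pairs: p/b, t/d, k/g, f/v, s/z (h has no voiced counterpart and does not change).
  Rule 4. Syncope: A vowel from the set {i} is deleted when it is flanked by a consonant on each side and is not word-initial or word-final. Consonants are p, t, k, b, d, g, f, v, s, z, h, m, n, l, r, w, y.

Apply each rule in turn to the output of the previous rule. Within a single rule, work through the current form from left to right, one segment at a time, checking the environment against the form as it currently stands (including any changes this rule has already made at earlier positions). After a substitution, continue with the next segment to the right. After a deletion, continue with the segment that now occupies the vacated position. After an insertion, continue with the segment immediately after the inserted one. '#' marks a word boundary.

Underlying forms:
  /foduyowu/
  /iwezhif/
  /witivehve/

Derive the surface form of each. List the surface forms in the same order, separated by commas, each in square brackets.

/foduyowu/:
  Rule 1 Palatal Assibilation: no change — [foduyowu]
  Rule 2 Labial Nasal Assimilation: no change — [foduyowu]
  Rule 3 Progressive Voicing Assimilation: no change — [foduyowu]
  Rule 4 Syncope: no change — [foduyowu]
/iwezhif/:
  Rule 1 Palatal Assibilation: no change — [iwezhif]
  Rule 2 Labial Nasal Assimilation: no change — [iwezhif]
  Rule 3 Progressive Voicing Assimilation: no change — [iwezhif]
  Rule 4 Syncope: [iwezhif] → [iwezhf]
/witivehve/:
  Rule 1 Palatal Assibilation: [witivehve] → [wisivehve]
  Rule 2 Labial Nasal Assimilation: no change — [wisivehve]
  Rule 3 Progressive Voicing Assimilation: [wisivehve] → [wisivehfe]
  Rule 4 Syncope: [wisivehfe] → [wsvehfe]

[foduyowu], [iwezhf], [wsvehfe]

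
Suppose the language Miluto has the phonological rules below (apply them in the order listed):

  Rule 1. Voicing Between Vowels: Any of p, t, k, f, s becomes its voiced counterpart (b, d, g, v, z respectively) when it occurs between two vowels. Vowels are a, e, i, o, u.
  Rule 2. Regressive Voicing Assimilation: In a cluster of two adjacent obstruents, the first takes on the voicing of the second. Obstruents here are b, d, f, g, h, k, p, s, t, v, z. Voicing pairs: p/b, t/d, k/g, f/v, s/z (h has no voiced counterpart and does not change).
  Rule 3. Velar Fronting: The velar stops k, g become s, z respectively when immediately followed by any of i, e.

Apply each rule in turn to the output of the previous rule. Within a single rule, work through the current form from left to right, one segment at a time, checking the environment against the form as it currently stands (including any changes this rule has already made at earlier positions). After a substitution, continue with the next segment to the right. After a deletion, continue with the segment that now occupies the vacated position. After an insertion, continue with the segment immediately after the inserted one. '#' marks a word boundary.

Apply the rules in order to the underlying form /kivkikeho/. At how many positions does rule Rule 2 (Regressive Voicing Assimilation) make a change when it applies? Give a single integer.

1

Rule 1 Voicing Between Vowels: [kivkikeho] → [kivkigeho]
Rule 2 Regressive Voicing Assimilation: [kivkigeho] → [kifkigeho]
Rule 3 Velar Fronting: [kifkigeho] → [sifsizeho]
Rule Rule 2 changed 1 position(s).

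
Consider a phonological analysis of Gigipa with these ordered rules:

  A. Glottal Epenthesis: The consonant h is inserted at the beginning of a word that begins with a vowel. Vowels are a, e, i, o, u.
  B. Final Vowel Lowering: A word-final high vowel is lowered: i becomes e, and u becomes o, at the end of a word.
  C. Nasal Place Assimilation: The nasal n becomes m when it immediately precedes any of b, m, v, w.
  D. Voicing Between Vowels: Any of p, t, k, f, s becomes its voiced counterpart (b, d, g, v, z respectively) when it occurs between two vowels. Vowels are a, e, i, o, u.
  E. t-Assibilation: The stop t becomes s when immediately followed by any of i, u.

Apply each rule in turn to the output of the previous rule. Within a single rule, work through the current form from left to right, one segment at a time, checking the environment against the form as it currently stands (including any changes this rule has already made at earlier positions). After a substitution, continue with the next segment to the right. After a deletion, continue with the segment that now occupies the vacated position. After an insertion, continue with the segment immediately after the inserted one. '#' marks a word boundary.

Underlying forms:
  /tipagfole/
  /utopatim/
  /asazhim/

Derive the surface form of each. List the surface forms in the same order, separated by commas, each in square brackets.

[sibagfole], [hudobadim], [hazazhim]

/tipagfole/:
  A Glottal Epenthesis: no change — [tipagfole]
  B Final Vowel Lowering: no change — [tipagfole]
  C Nasal Place Assimilation: no change — [tipagfole]
  D Voicing Between Vowels: [tipagfole] → [tibagfole]
  E t-Assibilation: [tibagfole] → [sibagfole]
/utopatim/:
  A Glottal Epenthesis: [utopatim] → [hutopatim]
  B Final Vowel Lowering: no change — [hutopatim]
  C Nasal Place Assimilation: no change — [hutopatim]
  D Voicing Between Vowels: [hutopatim] → [hudobadim]
  E t-Assibilation: no change — [hudobadim]
/asazhim/:
  A Glottal Epenthesis: [asazhim] → [hasazhim]
  B Final Vowel Lowering: no change — [hasazhim]
  C Nasal Place Assimilation: no change — [hasazhim]
  D Voicing Between Vowels: [hasazhim] → [hazazhim]
  E t-Assibilation: no change — [hazazhim]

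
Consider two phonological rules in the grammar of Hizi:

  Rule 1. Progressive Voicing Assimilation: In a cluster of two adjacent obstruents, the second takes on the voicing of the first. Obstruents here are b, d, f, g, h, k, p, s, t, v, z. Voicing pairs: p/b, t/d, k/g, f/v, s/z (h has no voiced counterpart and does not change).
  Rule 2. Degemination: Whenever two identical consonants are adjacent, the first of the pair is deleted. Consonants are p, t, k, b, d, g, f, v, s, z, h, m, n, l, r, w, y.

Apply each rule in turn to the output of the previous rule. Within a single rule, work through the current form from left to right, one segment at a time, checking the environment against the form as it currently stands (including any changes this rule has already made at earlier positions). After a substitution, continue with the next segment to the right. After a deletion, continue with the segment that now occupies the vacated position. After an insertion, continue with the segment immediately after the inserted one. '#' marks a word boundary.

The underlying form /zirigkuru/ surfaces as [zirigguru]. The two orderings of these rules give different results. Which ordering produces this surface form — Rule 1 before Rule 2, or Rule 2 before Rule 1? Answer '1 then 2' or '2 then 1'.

Order 1 then 2:
  1 Progressive Voicing Assimilation: [zirigkuru] → [zirigguru]
  2 Degemination: [zirigguru] → [ziriguru]
  result: [ziriguru]
Order 2 then 1:
  2 Degemination: no change — [zirigkuru]
  1 Progressive Voicing Assimilation: [zirigkuru] → [zirigguru]
  result: [zirigguru]

2 then 1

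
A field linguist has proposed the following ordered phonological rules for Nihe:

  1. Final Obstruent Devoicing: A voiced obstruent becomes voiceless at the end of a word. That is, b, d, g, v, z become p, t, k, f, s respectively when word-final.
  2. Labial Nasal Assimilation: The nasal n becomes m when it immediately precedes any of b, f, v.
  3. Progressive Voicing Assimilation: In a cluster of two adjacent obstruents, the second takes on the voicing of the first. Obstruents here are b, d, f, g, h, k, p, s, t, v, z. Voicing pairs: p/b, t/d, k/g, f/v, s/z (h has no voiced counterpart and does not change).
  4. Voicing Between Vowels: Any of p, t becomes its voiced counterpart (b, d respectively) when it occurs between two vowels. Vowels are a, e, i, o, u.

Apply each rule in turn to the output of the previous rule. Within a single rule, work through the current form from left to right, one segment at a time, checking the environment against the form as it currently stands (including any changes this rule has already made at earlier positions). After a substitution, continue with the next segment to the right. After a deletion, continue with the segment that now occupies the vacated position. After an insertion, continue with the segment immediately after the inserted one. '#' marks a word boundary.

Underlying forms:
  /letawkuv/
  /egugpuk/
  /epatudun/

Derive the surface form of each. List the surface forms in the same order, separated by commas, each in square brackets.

[ledawkuf], [egugbuk], [ebadudun]

/letawkuv/:
  1 Final Obstruent Devoicing: [letawkuv] → [letawkuf]
  2 Labial Nasal Assimilation: no change — [letawkuf]
  3 Progressive Voicing Assimilation: no change — [letawkuf]
  4 Voicing Between Vowels: [letawkuf] → [ledawkuf]
/egugpuk/:
  1 Final Obstruent Devoicing: no change — [egugpuk]
  2 Labial Nasal Assimilation: no change — [egugpuk]
  3 Progressive Voicing Assimilation: [egugpuk] → [egugbuk]
  4 Voicing Between Vowels: no change — [egugbuk]
/epatudun/:
  1 Final Obstruent Devoicing: no change — [epatudun]
  2 Labial Nasal Assimilation: no change — [epatudun]
  3 Progressive Voicing Assimilation: no change — [epatudun]
  4 Voicing Between Vowels: [epatudun] → [ebadudun]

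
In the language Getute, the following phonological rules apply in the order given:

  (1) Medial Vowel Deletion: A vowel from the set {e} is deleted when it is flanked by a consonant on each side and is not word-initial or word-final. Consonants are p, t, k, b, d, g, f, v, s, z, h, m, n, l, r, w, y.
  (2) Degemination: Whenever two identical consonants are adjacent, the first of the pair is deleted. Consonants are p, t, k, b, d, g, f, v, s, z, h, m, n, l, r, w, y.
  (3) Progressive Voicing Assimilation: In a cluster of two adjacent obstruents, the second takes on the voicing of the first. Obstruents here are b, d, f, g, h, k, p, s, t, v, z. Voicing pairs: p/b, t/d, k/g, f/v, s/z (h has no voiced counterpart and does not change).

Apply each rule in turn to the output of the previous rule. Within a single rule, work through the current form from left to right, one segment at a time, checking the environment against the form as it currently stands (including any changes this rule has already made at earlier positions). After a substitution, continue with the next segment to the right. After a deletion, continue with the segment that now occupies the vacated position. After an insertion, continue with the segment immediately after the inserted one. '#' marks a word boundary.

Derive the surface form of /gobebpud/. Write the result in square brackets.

[gobbud]

(1) Medial Vowel Deletion: [gobebpud] → [gobbpud]
(2) Degemination: [gobbpud] → [gobpud]
(3) Progressive Voicing Assimilation: [gobpud] → [gobbud]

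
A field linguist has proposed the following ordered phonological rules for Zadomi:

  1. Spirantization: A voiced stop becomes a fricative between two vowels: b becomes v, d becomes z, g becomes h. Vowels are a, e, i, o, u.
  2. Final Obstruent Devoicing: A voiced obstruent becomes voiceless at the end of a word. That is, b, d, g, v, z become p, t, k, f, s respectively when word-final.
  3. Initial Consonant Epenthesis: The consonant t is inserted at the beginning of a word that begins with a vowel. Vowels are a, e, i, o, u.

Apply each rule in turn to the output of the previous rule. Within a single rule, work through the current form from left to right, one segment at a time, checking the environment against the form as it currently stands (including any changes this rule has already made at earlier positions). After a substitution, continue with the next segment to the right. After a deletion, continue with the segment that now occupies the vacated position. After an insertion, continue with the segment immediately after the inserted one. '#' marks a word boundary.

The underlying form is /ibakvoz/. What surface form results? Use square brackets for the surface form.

1 Spirantization: [ibakvoz] → [ivakvoz]
2 Final Obstruent Devoicing: [ivakvoz] → [ivakvos]
3 Initial Consonant Epenthesis: [ivakvos] → [tivakvos]

[tivakvos]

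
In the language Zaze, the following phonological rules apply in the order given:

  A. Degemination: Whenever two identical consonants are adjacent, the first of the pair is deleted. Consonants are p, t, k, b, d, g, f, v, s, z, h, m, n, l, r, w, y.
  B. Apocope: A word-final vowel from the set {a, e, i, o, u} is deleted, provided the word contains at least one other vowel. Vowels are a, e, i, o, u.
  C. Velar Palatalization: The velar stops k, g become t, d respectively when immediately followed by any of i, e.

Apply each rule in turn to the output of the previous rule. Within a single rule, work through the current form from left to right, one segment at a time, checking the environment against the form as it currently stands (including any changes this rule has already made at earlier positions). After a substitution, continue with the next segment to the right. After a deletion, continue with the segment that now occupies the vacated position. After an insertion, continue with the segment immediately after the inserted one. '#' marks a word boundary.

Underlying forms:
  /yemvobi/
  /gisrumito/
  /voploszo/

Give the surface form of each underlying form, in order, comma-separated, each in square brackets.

/yemvobi/:
  A Degemination: no change — [yemvobi]
  B Apocope: [yemvobi] → [yemvob]
  C Velar Palatalization: no change — [yemvob]
/gisrumito/:
  A Degemination: no change — [gisrumito]
  B Apocope: [gisrumito] → [gisrumit]
  C Velar Palatalization: [gisrumit] → [disrumit]
/voploszo/:
  A Degemination: no change — [voploszo]
  B Apocope: [voploszo] → [voplosz]
  C Velar Palatalization: no change — [voplosz]

[yemvob], [disrumit], [voplosz]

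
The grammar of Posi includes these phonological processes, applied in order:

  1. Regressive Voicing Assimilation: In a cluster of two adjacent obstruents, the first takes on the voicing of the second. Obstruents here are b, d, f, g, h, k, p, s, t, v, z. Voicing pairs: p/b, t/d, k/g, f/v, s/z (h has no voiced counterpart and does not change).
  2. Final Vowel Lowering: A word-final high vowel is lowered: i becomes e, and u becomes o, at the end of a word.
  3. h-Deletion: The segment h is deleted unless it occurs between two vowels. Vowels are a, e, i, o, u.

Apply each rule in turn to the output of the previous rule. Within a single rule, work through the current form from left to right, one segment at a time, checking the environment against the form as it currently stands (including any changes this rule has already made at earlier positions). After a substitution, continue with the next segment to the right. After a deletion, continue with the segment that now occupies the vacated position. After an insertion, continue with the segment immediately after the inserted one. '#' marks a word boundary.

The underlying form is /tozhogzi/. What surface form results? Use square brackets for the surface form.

1 Regressive Voicing Assimilation: [tozhogzi] → [toshogzi]
2 Final Vowel Lowering: [toshogzi] → [toshogze]
3 h-Deletion: [toshogze] → [tosogze]

[tosogze]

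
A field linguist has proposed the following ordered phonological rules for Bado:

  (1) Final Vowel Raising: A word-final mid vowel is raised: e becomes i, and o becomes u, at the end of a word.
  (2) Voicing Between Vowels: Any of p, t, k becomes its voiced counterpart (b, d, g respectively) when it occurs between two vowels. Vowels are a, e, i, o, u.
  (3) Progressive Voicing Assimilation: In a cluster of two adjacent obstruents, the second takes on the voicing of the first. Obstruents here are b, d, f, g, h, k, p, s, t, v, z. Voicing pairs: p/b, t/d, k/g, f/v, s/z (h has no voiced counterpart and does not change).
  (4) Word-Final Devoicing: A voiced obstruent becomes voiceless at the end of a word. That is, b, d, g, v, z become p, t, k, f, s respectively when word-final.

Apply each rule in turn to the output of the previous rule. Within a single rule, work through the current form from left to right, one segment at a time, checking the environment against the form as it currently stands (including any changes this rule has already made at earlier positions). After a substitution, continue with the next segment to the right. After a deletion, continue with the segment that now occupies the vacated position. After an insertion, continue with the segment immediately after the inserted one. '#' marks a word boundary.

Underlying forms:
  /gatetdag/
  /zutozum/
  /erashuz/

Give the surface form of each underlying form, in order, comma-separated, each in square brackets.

[gadettak], [zudozum], [erashus]

/gatetdag/:
  (1) Final Vowel Raising: no change — [gatetdag]
  (2) Voicing Between Vowels: [gatetdag] → [gadetdag]
  (3) Progressive Voicing Assimilation: [gadetdag] → [gadettag]
  (4) Word-Final Devoicing: [gadettag] → [gadettak]
/zutozum/:
  (1) Final Vowel Raising: no change — [zutozum]
  (2) Voicing Between Vowels: [zutozum] → [zudozum]
  (3) Progressive Voicing Assimilation: no change — [zudozum]
  (4) Word-Final Devoicing: no change — [zudozum]
/erashuz/:
  (1) Final Vowel Raising: no change — [erashuz]
  (2) Voicing Between Vowels: no change — [erashuz]
  (3) Progressive Voicing Assimilation: no change — [erashuz]
  (4) Word-Final Devoicing: [erashuz] → [erashus]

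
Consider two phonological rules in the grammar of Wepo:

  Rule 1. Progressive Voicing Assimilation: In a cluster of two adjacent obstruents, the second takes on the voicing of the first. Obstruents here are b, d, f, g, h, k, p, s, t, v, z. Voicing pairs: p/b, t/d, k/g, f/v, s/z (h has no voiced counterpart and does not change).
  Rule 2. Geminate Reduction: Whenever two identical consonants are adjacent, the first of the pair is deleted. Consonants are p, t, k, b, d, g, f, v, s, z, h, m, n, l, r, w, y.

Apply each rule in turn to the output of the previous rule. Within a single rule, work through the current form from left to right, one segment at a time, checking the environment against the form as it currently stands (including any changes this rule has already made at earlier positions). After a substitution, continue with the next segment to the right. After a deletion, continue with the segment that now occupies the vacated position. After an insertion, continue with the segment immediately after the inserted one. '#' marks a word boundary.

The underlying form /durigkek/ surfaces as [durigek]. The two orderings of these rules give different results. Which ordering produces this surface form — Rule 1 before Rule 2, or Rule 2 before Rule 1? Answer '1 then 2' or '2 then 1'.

1 then 2

Order 1 then 2:
  1 Progressive Voicing Assimilation: [durigkek] → [duriggek]
  2 Geminate Reduction: [duriggek] → [durigek]
  result: [durigek]
Order 2 then 1:
  2 Geminate Reduction: no change — [durigkek]
  1 Progressive Voicing Assimilation: [durigkek] → [duriggek]
  result: [duriggek]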